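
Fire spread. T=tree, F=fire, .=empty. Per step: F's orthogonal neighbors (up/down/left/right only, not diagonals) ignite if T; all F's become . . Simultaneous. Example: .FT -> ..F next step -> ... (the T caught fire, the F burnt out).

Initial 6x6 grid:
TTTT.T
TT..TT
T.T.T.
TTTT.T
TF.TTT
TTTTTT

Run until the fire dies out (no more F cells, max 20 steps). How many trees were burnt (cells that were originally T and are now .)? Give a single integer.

Step 1: +3 fires, +1 burnt (F count now 3)
Step 2: +4 fires, +3 burnt (F count now 4)
Step 3: +4 fires, +4 burnt (F count now 4)
Step 4: +3 fires, +4 burnt (F count now 3)
Step 5: +4 fires, +3 burnt (F count now 4)
Step 6: +2 fires, +4 burnt (F count now 2)
Step 7: +2 fires, +2 burnt (F count now 2)
Step 8: +1 fires, +2 burnt (F count now 1)
Step 9: +0 fires, +1 burnt (F count now 0)
Fire out after step 9
Initially T: 27, now '.': 32
Total burnt (originally-T cells now '.'): 23

Answer: 23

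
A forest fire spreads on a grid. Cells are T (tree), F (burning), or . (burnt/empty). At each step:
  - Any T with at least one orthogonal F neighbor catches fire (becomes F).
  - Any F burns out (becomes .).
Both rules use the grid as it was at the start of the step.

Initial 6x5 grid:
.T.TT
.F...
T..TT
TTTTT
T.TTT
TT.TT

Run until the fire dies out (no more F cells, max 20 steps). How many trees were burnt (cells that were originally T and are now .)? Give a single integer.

Step 1: +1 fires, +1 burnt (F count now 1)
Step 2: +0 fires, +1 burnt (F count now 0)
Fire out after step 2
Initially T: 19, now '.': 12
Total burnt (originally-T cells now '.'): 1

Answer: 1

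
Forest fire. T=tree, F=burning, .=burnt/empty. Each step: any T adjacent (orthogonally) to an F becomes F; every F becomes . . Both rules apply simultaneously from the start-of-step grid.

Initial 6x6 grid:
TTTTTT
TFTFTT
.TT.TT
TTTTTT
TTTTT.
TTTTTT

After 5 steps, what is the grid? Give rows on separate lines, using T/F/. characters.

Step 1: 6 trees catch fire, 2 burn out
  TFTFTT
  F.F.FT
  .FT.TT
  TTTTTT
  TTTTT.
  TTTTTT
Step 2: 7 trees catch fire, 6 burn out
  F.F.FT
  .....F
  ..F.FT
  TFTTTT
  TTTTT.
  TTTTTT
Step 3: 6 trees catch fire, 7 burn out
  .....F
  ......
  .....F
  F.FTFT
  TFTTT.
  TTTTTT
Step 4: 6 trees catch fire, 6 burn out
  ......
  ......
  ......
  ...F.F
  F.FTF.
  TFTTTT
Step 5: 4 trees catch fire, 6 burn out
  ......
  ......
  ......
  ......
  ...F..
  F.FTFT

......
......
......
......
...F..
F.FTFT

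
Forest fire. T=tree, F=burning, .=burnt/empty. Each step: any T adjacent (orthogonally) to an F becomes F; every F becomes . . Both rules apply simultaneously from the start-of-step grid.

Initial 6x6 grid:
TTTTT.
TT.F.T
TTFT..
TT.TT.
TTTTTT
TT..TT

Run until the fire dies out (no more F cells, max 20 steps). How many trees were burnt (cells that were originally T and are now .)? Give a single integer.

Answer: 24

Derivation:
Step 1: +3 fires, +2 burnt (F count now 3)
Step 2: +6 fires, +3 burnt (F count now 6)
Step 3: +6 fires, +6 burnt (F count now 6)
Step 4: +5 fires, +6 burnt (F count now 5)
Step 5: +3 fires, +5 burnt (F count now 3)
Step 6: +1 fires, +3 burnt (F count now 1)
Step 7: +0 fires, +1 burnt (F count now 0)
Fire out after step 7
Initially T: 25, now '.': 35
Total burnt (originally-T cells now '.'): 24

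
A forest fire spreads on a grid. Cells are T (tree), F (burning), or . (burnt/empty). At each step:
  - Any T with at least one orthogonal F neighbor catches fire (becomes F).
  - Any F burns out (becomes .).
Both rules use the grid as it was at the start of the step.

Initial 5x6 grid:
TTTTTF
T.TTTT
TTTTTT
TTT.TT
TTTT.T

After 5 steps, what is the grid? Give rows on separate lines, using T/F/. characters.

Step 1: 2 trees catch fire, 1 burn out
  TTTTF.
  T.TTTF
  TTTTTT
  TTT.TT
  TTTT.T
Step 2: 3 trees catch fire, 2 burn out
  TTTF..
  T.TTF.
  TTTTTF
  TTT.TT
  TTTT.T
Step 3: 4 trees catch fire, 3 burn out
  TTF...
  T.TF..
  TTTTF.
  TTT.TF
  TTTT.T
Step 4: 5 trees catch fire, 4 burn out
  TF....
  T.F...
  TTTF..
  TTT.F.
  TTTT.F
Step 5: 2 trees catch fire, 5 burn out
  F.....
  T.....
  TTF...
  TTT...
  TTTT..

F.....
T.....
TTF...
TTT...
TTTT..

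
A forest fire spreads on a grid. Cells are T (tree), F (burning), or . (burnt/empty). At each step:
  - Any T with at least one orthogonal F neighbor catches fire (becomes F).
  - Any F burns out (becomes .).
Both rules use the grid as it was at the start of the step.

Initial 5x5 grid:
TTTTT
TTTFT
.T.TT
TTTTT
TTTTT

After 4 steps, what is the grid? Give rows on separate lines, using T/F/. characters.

Step 1: 4 trees catch fire, 1 burn out
  TTTFT
  TTF.F
  .T.FT
  TTTTT
  TTTTT
Step 2: 5 trees catch fire, 4 burn out
  TTF.F
  TF...
  .T..F
  TTTFT
  TTTTT
Step 3: 6 trees catch fire, 5 burn out
  TF...
  F....
  .F...
  TTF.F
  TTTFT
Step 4: 4 trees catch fire, 6 burn out
  F....
  .....
  .....
  TF...
  TTF.F

F....
.....
.....
TF...
TTF.F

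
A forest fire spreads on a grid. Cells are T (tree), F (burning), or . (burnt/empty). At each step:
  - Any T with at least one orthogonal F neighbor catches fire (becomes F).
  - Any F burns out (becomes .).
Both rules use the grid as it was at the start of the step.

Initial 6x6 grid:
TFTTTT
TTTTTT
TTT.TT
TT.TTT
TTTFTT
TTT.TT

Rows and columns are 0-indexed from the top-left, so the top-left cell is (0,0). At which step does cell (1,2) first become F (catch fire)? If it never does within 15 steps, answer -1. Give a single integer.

Step 1: cell (1,2)='T' (+6 fires, +2 burnt)
Step 2: cell (1,2)='F' (+9 fires, +6 burnt)
  -> target ignites at step 2
Step 3: cell (1,2)='.' (+10 fires, +9 burnt)
Step 4: cell (1,2)='.' (+5 fires, +10 burnt)
Step 5: cell (1,2)='.' (+1 fires, +5 burnt)
Step 6: cell (1,2)='.' (+0 fires, +1 burnt)
  fire out at step 6

2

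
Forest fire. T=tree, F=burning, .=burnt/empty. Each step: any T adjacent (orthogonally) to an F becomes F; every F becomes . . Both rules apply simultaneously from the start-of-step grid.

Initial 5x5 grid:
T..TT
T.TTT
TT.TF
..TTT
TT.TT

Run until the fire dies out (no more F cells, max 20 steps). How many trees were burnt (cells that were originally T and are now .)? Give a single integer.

Answer: 11

Derivation:
Step 1: +3 fires, +1 burnt (F count now 3)
Step 2: +4 fires, +3 burnt (F count now 4)
Step 3: +4 fires, +4 burnt (F count now 4)
Step 4: +0 fires, +4 burnt (F count now 0)
Fire out after step 4
Initially T: 17, now '.': 19
Total burnt (originally-T cells now '.'): 11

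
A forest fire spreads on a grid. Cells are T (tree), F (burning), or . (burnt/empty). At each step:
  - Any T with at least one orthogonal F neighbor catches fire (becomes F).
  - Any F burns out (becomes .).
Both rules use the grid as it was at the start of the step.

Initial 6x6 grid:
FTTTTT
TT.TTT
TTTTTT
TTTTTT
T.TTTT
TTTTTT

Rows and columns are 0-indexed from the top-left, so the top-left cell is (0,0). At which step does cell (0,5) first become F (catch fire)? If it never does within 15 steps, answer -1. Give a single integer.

Step 1: cell (0,5)='T' (+2 fires, +1 burnt)
Step 2: cell (0,5)='T' (+3 fires, +2 burnt)
Step 3: cell (0,5)='T' (+3 fires, +3 burnt)
Step 4: cell (0,5)='T' (+5 fires, +3 burnt)
Step 5: cell (0,5)='F' (+5 fires, +5 burnt)
  -> target ignites at step 5
Step 6: cell (0,5)='.' (+5 fires, +5 burnt)
Step 7: cell (0,5)='.' (+4 fires, +5 burnt)
Step 8: cell (0,5)='.' (+3 fires, +4 burnt)
Step 9: cell (0,5)='.' (+2 fires, +3 burnt)
Step 10: cell (0,5)='.' (+1 fires, +2 burnt)
Step 11: cell (0,5)='.' (+0 fires, +1 burnt)
  fire out at step 11

5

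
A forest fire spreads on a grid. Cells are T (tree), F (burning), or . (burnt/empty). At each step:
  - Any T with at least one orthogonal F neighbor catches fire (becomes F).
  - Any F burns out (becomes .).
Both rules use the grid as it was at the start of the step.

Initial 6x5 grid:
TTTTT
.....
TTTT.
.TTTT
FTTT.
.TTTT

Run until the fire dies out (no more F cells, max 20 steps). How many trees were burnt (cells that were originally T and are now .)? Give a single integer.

Answer: 15

Derivation:
Step 1: +1 fires, +1 burnt (F count now 1)
Step 2: +3 fires, +1 burnt (F count now 3)
Step 3: +4 fires, +3 burnt (F count now 4)
Step 4: +4 fires, +4 burnt (F count now 4)
Step 5: +3 fires, +4 burnt (F count now 3)
Step 6: +0 fires, +3 burnt (F count now 0)
Fire out after step 6
Initially T: 20, now '.': 25
Total burnt (originally-T cells now '.'): 15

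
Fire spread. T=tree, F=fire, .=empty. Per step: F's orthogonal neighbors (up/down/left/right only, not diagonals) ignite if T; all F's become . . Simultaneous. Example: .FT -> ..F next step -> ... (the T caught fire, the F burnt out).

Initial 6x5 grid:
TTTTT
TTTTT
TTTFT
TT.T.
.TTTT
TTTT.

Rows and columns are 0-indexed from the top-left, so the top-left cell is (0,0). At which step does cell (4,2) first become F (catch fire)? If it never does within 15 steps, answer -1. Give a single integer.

Step 1: cell (4,2)='T' (+4 fires, +1 burnt)
Step 2: cell (4,2)='T' (+5 fires, +4 burnt)
Step 3: cell (4,2)='F' (+8 fires, +5 burnt)
  -> target ignites at step 3
Step 4: cell (4,2)='.' (+5 fires, +8 burnt)
Step 5: cell (4,2)='.' (+2 fires, +5 burnt)
Step 6: cell (4,2)='.' (+1 fires, +2 burnt)
Step 7: cell (4,2)='.' (+0 fires, +1 burnt)
  fire out at step 7

3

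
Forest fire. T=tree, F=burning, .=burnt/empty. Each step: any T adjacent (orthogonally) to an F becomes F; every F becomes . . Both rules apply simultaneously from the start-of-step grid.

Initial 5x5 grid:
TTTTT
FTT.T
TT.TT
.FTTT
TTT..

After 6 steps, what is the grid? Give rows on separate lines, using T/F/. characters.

Step 1: 6 trees catch fire, 2 burn out
  FTTTT
  .FT.T
  FF.TT
  ..FTT
  TFT..
Step 2: 5 trees catch fire, 6 burn out
  .FTTT
  ..F.T
  ...TT
  ...FT
  F.F..
Step 3: 3 trees catch fire, 5 burn out
  ..FTT
  ....T
  ...FT
  ....F
  .....
Step 4: 2 trees catch fire, 3 burn out
  ...FT
  ....T
  ....F
  .....
  .....
Step 5: 2 trees catch fire, 2 burn out
  ....F
  ....F
  .....
  .....
  .....
Step 6: 0 trees catch fire, 2 burn out
  .....
  .....
  .....
  .....
  .....

.....
.....
.....
.....
.....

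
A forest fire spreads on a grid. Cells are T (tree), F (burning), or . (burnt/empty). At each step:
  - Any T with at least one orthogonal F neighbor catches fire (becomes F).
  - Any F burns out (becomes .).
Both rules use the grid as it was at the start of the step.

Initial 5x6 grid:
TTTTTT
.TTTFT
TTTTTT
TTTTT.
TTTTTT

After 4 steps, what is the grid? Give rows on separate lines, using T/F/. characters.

Step 1: 4 trees catch fire, 1 burn out
  TTTTFT
  .TTF.F
  TTTTFT
  TTTTT.
  TTTTTT
Step 2: 6 trees catch fire, 4 burn out
  TTTF.F
  .TF...
  TTTF.F
  TTTTF.
  TTTTTT
Step 3: 5 trees catch fire, 6 burn out
  TTF...
  .F....
  TTF...
  TTTF..
  TTTTFT
Step 4: 5 trees catch fire, 5 burn out
  TF....
  ......
  TF....
  TTF...
  TTTF.F

TF....
......
TF....
TTF...
TTTF.F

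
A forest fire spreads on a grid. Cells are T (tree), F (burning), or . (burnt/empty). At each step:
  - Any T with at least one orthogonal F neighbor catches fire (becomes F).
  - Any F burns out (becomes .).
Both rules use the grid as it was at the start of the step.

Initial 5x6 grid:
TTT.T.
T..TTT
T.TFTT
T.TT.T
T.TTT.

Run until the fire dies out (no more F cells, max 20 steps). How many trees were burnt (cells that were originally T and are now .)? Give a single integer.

Step 1: +4 fires, +1 burnt (F count now 4)
Step 2: +4 fires, +4 burnt (F count now 4)
Step 3: +5 fires, +4 burnt (F count now 5)
Step 4: +0 fires, +5 burnt (F count now 0)
Fire out after step 4
Initially T: 20, now '.': 23
Total burnt (originally-T cells now '.'): 13

Answer: 13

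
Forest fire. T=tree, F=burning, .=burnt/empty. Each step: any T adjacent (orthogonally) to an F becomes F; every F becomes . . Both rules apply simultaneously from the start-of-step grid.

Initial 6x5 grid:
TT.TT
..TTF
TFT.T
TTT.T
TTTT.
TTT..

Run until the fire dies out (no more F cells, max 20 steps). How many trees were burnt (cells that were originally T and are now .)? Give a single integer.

Step 1: +6 fires, +2 burnt (F count now 6)
Step 2: +6 fires, +6 burnt (F count now 6)
Step 3: +3 fires, +6 burnt (F count now 3)
Step 4: +3 fires, +3 burnt (F count now 3)
Step 5: +0 fires, +3 burnt (F count now 0)
Fire out after step 5
Initially T: 20, now '.': 28
Total burnt (originally-T cells now '.'): 18

Answer: 18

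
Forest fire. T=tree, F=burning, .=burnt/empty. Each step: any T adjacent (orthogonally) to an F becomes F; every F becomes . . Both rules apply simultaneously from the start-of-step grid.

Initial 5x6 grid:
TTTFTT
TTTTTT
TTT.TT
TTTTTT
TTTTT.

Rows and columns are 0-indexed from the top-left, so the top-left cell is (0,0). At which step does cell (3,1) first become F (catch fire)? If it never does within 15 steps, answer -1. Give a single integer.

Step 1: cell (3,1)='T' (+3 fires, +1 burnt)
Step 2: cell (3,1)='T' (+4 fires, +3 burnt)
Step 3: cell (3,1)='T' (+5 fires, +4 burnt)
Step 4: cell (3,1)='T' (+5 fires, +5 burnt)
Step 5: cell (3,1)='F' (+6 fires, +5 burnt)
  -> target ignites at step 5
Step 6: cell (3,1)='.' (+3 fires, +6 burnt)
Step 7: cell (3,1)='.' (+1 fires, +3 burnt)
Step 8: cell (3,1)='.' (+0 fires, +1 burnt)
  fire out at step 8

5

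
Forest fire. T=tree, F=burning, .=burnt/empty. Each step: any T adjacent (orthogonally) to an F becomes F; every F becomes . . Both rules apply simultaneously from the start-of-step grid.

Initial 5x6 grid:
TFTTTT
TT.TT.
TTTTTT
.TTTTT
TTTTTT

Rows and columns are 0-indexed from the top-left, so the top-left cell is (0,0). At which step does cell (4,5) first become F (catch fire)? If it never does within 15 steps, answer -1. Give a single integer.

Step 1: cell (4,5)='T' (+3 fires, +1 burnt)
Step 2: cell (4,5)='T' (+3 fires, +3 burnt)
Step 3: cell (4,5)='T' (+5 fires, +3 burnt)
Step 4: cell (4,5)='T' (+5 fires, +5 burnt)
Step 5: cell (4,5)='T' (+4 fires, +5 burnt)
Step 6: cell (4,5)='T' (+3 fires, +4 burnt)
Step 7: cell (4,5)='T' (+2 fires, +3 burnt)
Step 8: cell (4,5)='F' (+1 fires, +2 burnt)
  -> target ignites at step 8
Step 9: cell (4,5)='.' (+0 fires, +1 burnt)
  fire out at step 9

8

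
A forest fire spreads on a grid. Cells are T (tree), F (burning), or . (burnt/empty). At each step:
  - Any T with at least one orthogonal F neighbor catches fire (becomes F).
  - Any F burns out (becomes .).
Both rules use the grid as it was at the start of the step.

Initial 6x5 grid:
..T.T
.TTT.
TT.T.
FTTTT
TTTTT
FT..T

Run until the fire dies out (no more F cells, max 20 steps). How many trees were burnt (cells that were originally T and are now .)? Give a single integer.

Step 1: +4 fires, +2 burnt (F count now 4)
Step 2: +3 fires, +4 burnt (F count now 3)
Step 3: +3 fires, +3 burnt (F count now 3)
Step 4: +4 fires, +3 burnt (F count now 4)
Step 5: +3 fires, +4 burnt (F count now 3)
Step 6: +1 fires, +3 burnt (F count now 1)
Step 7: +0 fires, +1 burnt (F count now 0)
Fire out after step 7
Initially T: 19, now '.': 29
Total burnt (originally-T cells now '.'): 18

Answer: 18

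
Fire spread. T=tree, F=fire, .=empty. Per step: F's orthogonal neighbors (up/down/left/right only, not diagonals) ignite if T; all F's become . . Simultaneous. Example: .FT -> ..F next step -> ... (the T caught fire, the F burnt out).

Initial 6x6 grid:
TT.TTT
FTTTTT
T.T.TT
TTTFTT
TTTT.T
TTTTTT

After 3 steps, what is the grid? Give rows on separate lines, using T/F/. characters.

Step 1: 6 trees catch fire, 2 burn out
  FT.TTT
  .FTTTT
  F.T.TT
  TTF.FT
  TTTF.T
  TTTTTT
Step 2: 9 trees catch fire, 6 burn out
  .F.TTT
  ..FTTT
  ..F.FT
  FF...F
  TTF..T
  TTTFTT
Step 3: 8 trees catch fire, 9 burn out
  ...TTT
  ...FFT
  .....F
  ......
  FF...F
  TTF.FT

...TTT
...FFT
.....F
......
FF...F
TTF.FT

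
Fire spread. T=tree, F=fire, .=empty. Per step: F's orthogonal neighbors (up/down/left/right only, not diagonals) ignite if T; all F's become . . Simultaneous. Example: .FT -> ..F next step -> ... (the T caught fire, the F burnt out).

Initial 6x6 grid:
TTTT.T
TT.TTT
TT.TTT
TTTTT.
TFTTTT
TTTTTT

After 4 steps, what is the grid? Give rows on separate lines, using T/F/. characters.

Step 1: 4 trees catch fire, 1 burn out
  TTTT.T
  TT.TTT
  TT.TTT
  TFTTT.
  F.FTTT
  TFTTTT
Step 2: 6 trees catch fire, 4 burn out
  TTTT.T
  TT.TTT
  TF.TTT
  F.FTT.
  ...FTT
  F.FTTT
Step 3: 5 trees catch fire, 6 burn out
  TTTT.T
  TF.TTT
  F..TTT
  ...FT.
  ....FT
  ...FTT
Step 4: 6 trees catch fire, 5 burn out
  TFTT.T
  F..TTT
  ...FTT
  ....F.
  .....F
  ....FT

TFTT.T
F..TTT
...FTT
....F.
.....F
....FT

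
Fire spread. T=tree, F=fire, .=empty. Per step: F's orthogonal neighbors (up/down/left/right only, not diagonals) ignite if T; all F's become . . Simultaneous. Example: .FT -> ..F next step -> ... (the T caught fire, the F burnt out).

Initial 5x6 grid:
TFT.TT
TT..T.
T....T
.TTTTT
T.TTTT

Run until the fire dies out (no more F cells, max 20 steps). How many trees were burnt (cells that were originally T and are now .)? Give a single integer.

Answer: 5

Derivation:
Step 1: +3 fires, +1 burnt (F count now 3)
Step 2: +1 fires, +3 burnt (F count now 1)
Step 3: +1 fires, +1 burnt (F count now 1)
Step 4: +0 fires, +1 burnt (F count now 0)
Fire out after step 4
Initially T: 19, now '.': 16
Total burnt (originally-T cells now '.'): 5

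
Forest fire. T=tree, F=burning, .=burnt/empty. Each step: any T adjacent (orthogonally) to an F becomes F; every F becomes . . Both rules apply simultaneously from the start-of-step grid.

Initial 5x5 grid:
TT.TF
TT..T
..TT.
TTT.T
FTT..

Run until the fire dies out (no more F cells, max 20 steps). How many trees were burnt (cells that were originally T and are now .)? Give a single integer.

Step 1: +4 fires, +2 burnt (F count now 4)
Step 2: +2 fires, +4 burnt (F count now 2)
Step 3: +1 fires, +2 burnt (F count now 1)
Step 4: +1 fires, +1 burnt (F count now 1)
Step 5: +1 fires, +1 burnt (F count now 1)
Step 6: +0 fires, +1 burnt (F count now 0)
Fire out after step 6
Initially T: 14, now '.': 20
Total burnt (originally-T cells now '.'): 9

Answer: 9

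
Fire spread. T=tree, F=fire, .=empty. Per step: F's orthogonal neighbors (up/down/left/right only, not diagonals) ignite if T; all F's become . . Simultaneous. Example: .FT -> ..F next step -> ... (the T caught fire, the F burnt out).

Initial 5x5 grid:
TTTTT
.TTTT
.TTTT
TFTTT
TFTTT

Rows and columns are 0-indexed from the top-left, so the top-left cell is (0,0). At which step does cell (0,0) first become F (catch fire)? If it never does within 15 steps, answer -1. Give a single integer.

Step 1: cell (0,0)='T' (+5 fires, +2 burnt)
Step 2: cell (0,0)='T' (+4 fires, +5 burnt)
Step 3: cell (0,0)='T' (+5 fires, +4 burnt)
Step 4: cell (0,0)='F' (+4 fires, +5 burnt)
  -> target ignites at step 4
Step 5: cell (0,0)='.' (+2 fires, +4 burnt)
Step 6: cell (0,0)='.' (+1 fires, +2 burnt)
Step 7: cell (0,0)='.' (+0 fires, +1 burnt)
  fire out at step 7

4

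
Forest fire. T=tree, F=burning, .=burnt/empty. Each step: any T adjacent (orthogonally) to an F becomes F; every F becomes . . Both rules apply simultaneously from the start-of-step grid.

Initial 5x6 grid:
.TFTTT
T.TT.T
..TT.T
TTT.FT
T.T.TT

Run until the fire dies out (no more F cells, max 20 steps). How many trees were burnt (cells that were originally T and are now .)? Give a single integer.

Step 1: +5 fires, +2 burnt (F count now 5)
Step 2: +5 fires, +5 burnt (F count now 5)
Step 3: +4 fires, +5 burnt (F count now 4)
Step 4: +2 fires, +4 burnt (F count now 2)
Step 5: +1 fires, +2 burnt (F count now 1)
Step 6: +1 fires, +1 burnt (F count now 1)
Step 7: +0 fires, +1 burnt (F count now 0)
Fire out after step 7
Initially T: 19, now '.': 29
Total burnt (originally-T cells now '.'): 18

Answer: 18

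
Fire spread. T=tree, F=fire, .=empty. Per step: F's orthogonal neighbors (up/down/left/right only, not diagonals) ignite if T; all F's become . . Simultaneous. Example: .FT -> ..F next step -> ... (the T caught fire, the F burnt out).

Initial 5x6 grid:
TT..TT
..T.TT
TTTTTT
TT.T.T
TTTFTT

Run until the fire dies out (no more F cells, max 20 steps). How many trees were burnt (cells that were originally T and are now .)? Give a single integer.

Step 1: +3 fires, +1 burnt (F count now 3)
Step 2: +3 fires, +3 burnt (F count now 3)
Step 3: +5 fires, +3 burnt (F count now 5)
Step 4: +5 fires, +5 burnt (F count now 5)
Step 5: +3 fires, +5 burnt (F count now 3)
Step 6: +1 fires, +3 burnt (F count now 1)
Step 7: +0 fires, +1 burnt (F count now 0)
Fire out after step 7
Initially T: 22, now '.': 28
Total burnt (originally-T cells now '.'): 20

Answer: 20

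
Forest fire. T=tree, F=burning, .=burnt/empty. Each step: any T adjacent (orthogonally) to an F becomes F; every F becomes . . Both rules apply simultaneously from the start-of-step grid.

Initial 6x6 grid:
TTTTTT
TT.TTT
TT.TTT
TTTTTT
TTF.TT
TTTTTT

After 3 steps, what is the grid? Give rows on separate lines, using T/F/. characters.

Step 1: 3 trees catch fire, 1 burn out
  TTTTTT
  TT.TTT
  TT.TTT
  TTFTTT
  TF..TT
  TTFTTT
Step 2: 5 trees catch fire, 3 burn out
  TTTTTT
  TT.TTT
  TT.TTT
  TF.FTT
  F...TT
  TF.FTT
Step 3: 6 trees catch fire, 5 burn out
  TTTTTT
  TT.TTT
  TF.FTT
  F...FT
  ....TT
  F...FT

TTTTTT
TT.TTT
TF.FTT
F...FT
....TT
F...FT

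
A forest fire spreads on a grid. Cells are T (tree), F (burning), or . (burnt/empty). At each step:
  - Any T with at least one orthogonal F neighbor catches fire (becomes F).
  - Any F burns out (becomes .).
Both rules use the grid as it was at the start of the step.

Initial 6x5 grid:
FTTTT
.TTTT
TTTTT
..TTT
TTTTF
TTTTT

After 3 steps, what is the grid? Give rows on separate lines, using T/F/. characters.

Step 1: 4 trees catch fire, 2 burn out
  .FTTT
  .TTTT
  TTTTT
  ..TTF
  TTTF.
  TTTTF
Step 2: 6 trees catch fire, 4 burn out
  ..FTT
  .FTTT
  TTTTF
  ..TF.
  TTF..
  TTTF.
Step 3: 8 trees catch fire, 6 burn out
  ...FT
  ..FTF
  TFTF.
  ..F..
  TF...
  TTF..

...FT
..FTF
TFTF.
..F..
TF...
TTF..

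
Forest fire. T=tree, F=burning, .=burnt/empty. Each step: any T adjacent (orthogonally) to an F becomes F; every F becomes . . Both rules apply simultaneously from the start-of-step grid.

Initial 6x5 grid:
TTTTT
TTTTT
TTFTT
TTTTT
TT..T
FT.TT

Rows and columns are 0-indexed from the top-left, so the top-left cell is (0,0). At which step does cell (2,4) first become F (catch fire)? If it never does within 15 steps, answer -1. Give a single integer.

Step 1: cell (2,4)='T' (+6 fires, +2 burnt)
Step 2: cell (2,4)='F' (+9 fires, +6 burnt)
  -> target ignites at step 2
Step 3: cell (2,4)='.' (+5 fires, +9 burnt)
Step 4: cell (2,4)='.' (+3 fires, +5 burnt)
Step 5: cell (2,4)='.' (+1 fires, +3 burnt)
Step 6: cell (2,4)='.' (+1 fires, +1 burnt)
Step 7: cell (2,4)='.' (+0 fires, +1 burnt)
  fire out at step 7

2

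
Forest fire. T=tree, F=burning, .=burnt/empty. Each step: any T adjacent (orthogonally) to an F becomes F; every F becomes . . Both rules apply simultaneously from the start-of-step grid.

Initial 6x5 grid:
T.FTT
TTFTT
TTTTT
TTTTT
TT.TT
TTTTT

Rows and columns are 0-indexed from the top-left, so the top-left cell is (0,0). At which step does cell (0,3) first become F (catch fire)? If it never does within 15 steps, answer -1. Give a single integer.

Step 1: cell (0,3)='F' (+4 fires, +2 burnt)
  -> target ignites at step 1
Step 2: cell (0,3)='.' (+6 fires, +4 burnt)
Step 3: cell (0,3)='.' (+5 fires, +6 burnt)
Step 4: cell (0,3)='.' (+4 fires, +5 burnt)
Step 5: cell (0,3)='.' (+4 fires, +4 burnt)
Step 6: cell (0,3)='.' (+3 fires, +4 burnt)
Step 7: cell (0,3)='.' (+0 fires, +3 burnt)
  fire out at step 7

1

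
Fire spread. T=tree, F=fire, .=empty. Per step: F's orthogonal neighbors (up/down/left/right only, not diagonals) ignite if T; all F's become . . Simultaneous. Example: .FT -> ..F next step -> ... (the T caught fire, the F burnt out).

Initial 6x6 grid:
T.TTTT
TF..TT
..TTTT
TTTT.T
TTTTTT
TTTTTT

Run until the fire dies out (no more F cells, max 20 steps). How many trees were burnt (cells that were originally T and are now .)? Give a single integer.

Answer: 2

Derivation:
Step 1: +1 fires, +1 burnt (F count now 1)
Step 2: +1 fires, +1 burnt (F count now 1)
Step 3: +0 fires, +1 burnt (F count now 0)
Fire out after step 3
Initially T: 29, now '.': 9
Total burnt (originally-T cells now '.'): 2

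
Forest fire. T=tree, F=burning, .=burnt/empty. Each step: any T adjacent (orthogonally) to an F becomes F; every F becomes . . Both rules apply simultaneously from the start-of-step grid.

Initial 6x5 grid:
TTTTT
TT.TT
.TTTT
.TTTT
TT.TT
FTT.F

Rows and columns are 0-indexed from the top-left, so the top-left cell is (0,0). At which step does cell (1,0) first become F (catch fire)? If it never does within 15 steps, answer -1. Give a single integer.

Step 1: cell (1,0)='T' (+3 fires, +2 burnt)
Step 2: cell (1,0)='T' (+4 fires, +3 burnt)
Step 3: cell (1,0)='T' (+3 fires, +4 burnt)
Step 4: cell (1,0)='T' (+4 fires, +3 burnt)
Step 5: cell (1,0)='T' (+4 fires, +4 burnt)
Step 6: cell (1,0)='F' (+3 fires, +4 burnt)
  -> target ignites at step 6
Step 7: cell (1,0)='.' (+2 fires, +3 burnt)
Step 8: cell (1,0)='.' (+0 fires, +2 burnt)
  fire out at step 8

6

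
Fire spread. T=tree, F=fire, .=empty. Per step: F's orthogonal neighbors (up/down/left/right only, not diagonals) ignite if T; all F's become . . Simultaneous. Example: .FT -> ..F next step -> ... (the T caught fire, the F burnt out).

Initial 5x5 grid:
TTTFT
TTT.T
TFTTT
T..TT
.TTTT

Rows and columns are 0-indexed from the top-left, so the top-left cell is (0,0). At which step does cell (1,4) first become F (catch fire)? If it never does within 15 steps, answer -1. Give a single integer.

Step 1: cell (1,4)='T' (+5 fires, +2 burnt)
Step 2: cell (1,4)='F' (+6 fires, +5 burnt)
  -> target ignites at step 2
Step 3: cell (1,4)='.' (+3 fires, +6 burnt)
Step 4: cell (1,4)='.' (+2 fires, +3 burnt)
Step 5: cell (1,4)='.' (+2 fires, +2 burnt)
Step 6: cell (1,4)='.' (+1 fires, +2 burnt)
Step 7: cell (1,4)='.' (+0 fires, +1 burnt)
  fire out at step 7

2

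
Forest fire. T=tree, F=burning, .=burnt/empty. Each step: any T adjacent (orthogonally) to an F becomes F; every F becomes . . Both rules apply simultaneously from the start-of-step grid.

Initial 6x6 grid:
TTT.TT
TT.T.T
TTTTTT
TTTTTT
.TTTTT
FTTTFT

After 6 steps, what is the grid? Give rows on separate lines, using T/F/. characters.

Step 1: 4 trees catch fire, 2 burn out
  TTT.TT
  TT.T.T
  TTTTTT
  TTTTTT
  .TTTFT
  .FTF.F
Step 2: 5 trees catch fire, 4 burn out
  TTT.TT
  TT.T.T
  TTTTTT
  TTTTFT
  .FTF.F
  ..F...
Step 3: 5 trees catch fire, 5 burn out
  TTT.TT
  TT.T.T
  TTTTFT
  TFTF.F
  ..F...
  ......
Step 4: 5 trees catch fire, 5 burn out
  TTT.TT
  TT.T.T
  TFTF.F
  F.F...
  ......
  ......
Step 5: 5 trees catch fire, 5 burn out
  TTT.TT
  TF.F.F
  F.F...
  ......
  ......
  ......
Step 6: 3 trees catch fire, 5 burn out
  TFT.TF
  F.....
  ......
  ......
  ......
  ......

TFT.TF
F.....
......
......
......
......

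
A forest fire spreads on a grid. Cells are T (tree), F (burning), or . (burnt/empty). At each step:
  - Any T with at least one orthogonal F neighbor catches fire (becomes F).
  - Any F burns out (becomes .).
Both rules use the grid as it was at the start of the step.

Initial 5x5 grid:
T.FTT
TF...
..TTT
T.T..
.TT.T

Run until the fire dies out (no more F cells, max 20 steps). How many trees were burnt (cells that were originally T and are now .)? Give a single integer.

Answer: 4

Derivation:
Step 1: +2 fires, +2 burnt (F count now 2)
Step 2: +2 fires, +2 burnt (F count now 2)
Step 3: +0 fires, +2 burnt (F count now 0)
Fire out after step 3
Initially T: 12, now '.': 17
Total burnt (originally-T cells now '.'): 4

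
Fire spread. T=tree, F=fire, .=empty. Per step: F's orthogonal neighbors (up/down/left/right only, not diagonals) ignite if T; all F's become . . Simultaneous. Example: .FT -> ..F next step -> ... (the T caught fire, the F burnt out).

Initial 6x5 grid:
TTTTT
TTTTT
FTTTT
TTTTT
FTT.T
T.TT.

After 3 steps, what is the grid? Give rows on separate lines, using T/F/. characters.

Step 1: 5 trees catch fire, 2 burn out
  TTTTT
  FTTTT
  .FTTT
  FTTTT
  .FT.T
  F.TT.
Step 2: 5 trees catch fire, 5 burn out
  FTTTT
  .FTTT
  ..FTT
  .FTTT
  ..F.T
  ..TT.
Step 3: 5 trees catch fire, 5 burn out
  .FTTT
  ..FTT
  ...FT
  ..FTT
  ....T
  ..FT.

.FTTT
..FTT
...FT
..FTT
....T
..FT.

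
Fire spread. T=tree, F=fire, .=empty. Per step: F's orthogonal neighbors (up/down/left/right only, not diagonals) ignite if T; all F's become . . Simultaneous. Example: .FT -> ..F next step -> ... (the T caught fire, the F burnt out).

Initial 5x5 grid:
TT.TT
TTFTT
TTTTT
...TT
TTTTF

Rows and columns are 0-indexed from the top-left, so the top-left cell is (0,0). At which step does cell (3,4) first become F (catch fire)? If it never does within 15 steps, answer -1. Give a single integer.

Step 1: cell (3,4)='F' (+5 fires, +2 burnt)
  -> target ignites at step 1
Step 2: cell (3,4)='.' (+9 fires, +5 burnt)
Step 3: cell (3,4)='.' (+4 fires, +9 burnt)
Step 4: cell (3,4)='.' (+1 fires, +4 burnt)
Step 5: cell (3,4)='.' (+0 fires, +1 burnt)
  fire out at step 5

1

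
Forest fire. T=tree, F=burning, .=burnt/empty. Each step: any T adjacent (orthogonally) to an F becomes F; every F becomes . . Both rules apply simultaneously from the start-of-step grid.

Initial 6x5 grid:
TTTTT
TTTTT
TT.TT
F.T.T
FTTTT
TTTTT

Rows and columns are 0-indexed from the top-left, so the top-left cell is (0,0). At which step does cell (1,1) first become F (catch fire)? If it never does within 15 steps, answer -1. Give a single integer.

Step 1: cell (1,1)='T' (+3 fires, +2 burnt)
Step 2: cell (1,1)='T' (+4 fires, +3 burnt)
Step 3: cell (1,1)='F' (+5 fires, +4 burnt)
  -> target ignites at step 3
Step 4: cell (1,1)='.' (+4 fires, +5 burnt)
Step 5: cell (1,1)='.' (+4 fires, +4 burnt)
Step 6: cell (1,1)='.' (+4 fires, +4 burnt)
Step 7: cell (1,1)='.' (+1 fires, +4 burnt)
Step 8: cell (1,1)='.' (+0 fires, +1 burnt)
  fire out at step 8

3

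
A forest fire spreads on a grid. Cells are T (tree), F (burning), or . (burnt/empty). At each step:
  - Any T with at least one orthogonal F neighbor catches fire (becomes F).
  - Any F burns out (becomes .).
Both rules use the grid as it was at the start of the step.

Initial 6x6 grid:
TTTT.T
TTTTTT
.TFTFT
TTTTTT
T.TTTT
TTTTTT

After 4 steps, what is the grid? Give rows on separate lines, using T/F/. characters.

Step 1: 7 trees catch fire, 2 burn out
  TTTT.T
  TTFTFT
  .F.F.F
  TTFTFT
  T.TTTT
  TTTTTT
Step 2: 9 trees catch fire, 7 burn out
  TTFT.T
  TF.F.F
  ......
  TF.F.F
  T.FTFT
  TTTTTT
Step 3: 9 trees catch fire, 9 burn out
  TF.F.F
  F.....
  ......
  F.....
  T..F.F
  TTFTFT
Step 4: 5 trees catch fire, 9 burn out
  F.....
  ......
  ......
  ......
  F.....
  TF.F.F

F.....
......
......
......
F.....
TF.F.F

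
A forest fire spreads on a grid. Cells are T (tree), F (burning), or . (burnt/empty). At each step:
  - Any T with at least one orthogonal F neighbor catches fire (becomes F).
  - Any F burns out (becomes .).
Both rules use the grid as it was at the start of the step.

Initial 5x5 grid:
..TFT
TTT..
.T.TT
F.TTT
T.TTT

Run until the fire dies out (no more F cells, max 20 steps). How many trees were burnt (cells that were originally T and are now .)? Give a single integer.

Step 1: +3 fires, +2 burnt (F count now 3)
Step 2: +1 fires, +3 burnt (F count now 1)
Step 3: +1 fires, +1 burnt (F count now 1)
Step 4: +2 fires, +1 burnt (F count now 2)
Step 5: +0 fires, +2 burnt (F count now 0)
Fire out after step 5
Initially T: 15, now '.': 17
Total burnt (originally-T cells now '.'): 7

Answer: 7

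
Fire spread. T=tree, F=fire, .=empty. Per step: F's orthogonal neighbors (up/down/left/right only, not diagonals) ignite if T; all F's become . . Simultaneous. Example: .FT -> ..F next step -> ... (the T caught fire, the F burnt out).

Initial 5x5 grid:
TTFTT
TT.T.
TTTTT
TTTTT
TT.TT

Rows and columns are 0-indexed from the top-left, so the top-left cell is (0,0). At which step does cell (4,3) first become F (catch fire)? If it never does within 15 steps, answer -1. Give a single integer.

Step 1: cell (4,3)='T' (+2 fires, +1 burnt)
Step 2: cell (4,3)='T' (+4 fires, +2 burnt)
Step 3: cell (4,3)='T' (+3 fires, +4 burnt)
Step 4: cell (4,3)='T' (+5 fires, +3 burnt)
Step 5: cell (4,3)='F' (+5 fires, +5 burnt)
  -> target ignites at step 5
Step 6: cell (4,3)='.' (+2 fires, +5 burnt)
Step 7: cell (4,3)='.' (+0 fires, +2 burnt)
  fire out at step 7

5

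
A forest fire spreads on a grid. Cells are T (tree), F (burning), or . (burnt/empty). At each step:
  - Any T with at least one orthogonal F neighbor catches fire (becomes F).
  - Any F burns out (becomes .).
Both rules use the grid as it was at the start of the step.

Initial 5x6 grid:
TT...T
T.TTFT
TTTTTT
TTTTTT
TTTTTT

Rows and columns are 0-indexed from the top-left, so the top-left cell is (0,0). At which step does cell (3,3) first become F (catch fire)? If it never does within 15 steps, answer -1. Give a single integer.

Step 1: cell (3,3)='T' (+3 fires, +1 burnt)
Step 2: cell (3,3)='T' (+5 fires, +3 burnt)
Step 3: cell (3,3)='F' (+4 fires, +5 burnt)
  -> target ignites at step 3
Step 4: cell (3,3)='.' (+4 fires, +4 burnt)
Step 5: cell (3,3)='.' (+3 fires, +4 burnt)
Step 6: cell (3,3)='.' (+3 fires, +3 burnt)
Step 7: cell (3,3)='.' (+2 fires, +3 burnt)
Step 8: cell (3,3)='.' (+1 fires, +2 burnt)
Step 9: cell (3,3)='.' (+0 fires, +1 burnt)
  fire out at step 9

3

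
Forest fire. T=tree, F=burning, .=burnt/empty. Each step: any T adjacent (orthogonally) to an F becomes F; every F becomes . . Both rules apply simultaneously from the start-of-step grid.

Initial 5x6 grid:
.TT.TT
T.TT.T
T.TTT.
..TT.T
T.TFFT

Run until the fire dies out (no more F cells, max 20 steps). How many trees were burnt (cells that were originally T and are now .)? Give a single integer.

Step 1: +3 fires, +2 burnt (F count now 3)
Step 2: +3 fires, +3 burnt (F count now 3)
Step 3: +3 fires, +3 burnt (F count now 3)
Step 4: +1 fires, +3 burnt (F count now 1)
Step 5: +1 fires, +1 burnt (F count now 1)
Step 6: +1 fires, +1 burnt (F count now 1)
Step 7: +0 fires, +1 burnt (F count now 0)
Fire out after step 7
Initially T: 18, now '.': 24
Total burnt (originally-T cells now '.'): 12

Answer: 12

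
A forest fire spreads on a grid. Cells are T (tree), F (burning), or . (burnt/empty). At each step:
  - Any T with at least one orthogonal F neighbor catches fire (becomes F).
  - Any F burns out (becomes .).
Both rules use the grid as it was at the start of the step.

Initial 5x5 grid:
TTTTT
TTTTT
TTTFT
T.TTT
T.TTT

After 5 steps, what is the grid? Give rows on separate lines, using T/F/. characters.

Step 1: 4 trees catch fire, 1 burn out
  TTTTT
  TTTFT
  TTF.F
  T.TFT
  T.TTT
Step 2: 7 trees catch fire, 4 burn out
  TTTFT
  TTF.F
  TF...
  T.F.F
  T.TFT
Step 3: 6 trees catch fire, 7 burn out
  TTF.F
  TF...
  F....
  T....
  T.F.F
Step 4: 3 trees catch fire, 6 burn out
  TF...
  F....
  .....
  F....
  T....
Step 5: 2 trees catch fire, 3 burn out
  F....
  .....
  .....
  .....
  F....

F....
.....
.....
.....
F....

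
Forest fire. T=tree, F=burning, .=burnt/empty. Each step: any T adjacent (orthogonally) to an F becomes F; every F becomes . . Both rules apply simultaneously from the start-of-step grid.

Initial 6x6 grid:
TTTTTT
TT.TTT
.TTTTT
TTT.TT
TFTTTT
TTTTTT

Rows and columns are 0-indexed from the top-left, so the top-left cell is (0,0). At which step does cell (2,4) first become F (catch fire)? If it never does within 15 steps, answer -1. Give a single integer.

Step 1: cell (2,4)='T' (+4 fires, +1 burnt)
Step 2: cell (2,4)='T' (+6 fires, +4 burnt)
Step 3: cell (2,4)='T' (+4 fires, +6 burnt)
Step 4: cell (2,4)='T' (+6 fires, +4 burnt)
Step 5: cell (2,4)='F' (+6 fires, +6 burnt)
  -> target ignites at step 5
Step 6: cell (2,4)='.' (+3 fires, +6 burnt)
Step 7: cell (2,4)='.' (+2 fires, +3 burnt)
Step 8: cell (2,4)='.' (+1 fires, +2 burnt)
Step 9: cell (2,4)='.' (+0 fires, +1 burnt)
  fire out at step 9

5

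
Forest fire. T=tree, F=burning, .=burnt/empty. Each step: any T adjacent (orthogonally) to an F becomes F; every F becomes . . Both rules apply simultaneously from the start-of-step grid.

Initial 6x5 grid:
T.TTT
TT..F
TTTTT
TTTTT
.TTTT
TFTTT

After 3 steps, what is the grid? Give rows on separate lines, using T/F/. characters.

Step 1: 5 trees catch fire, 2 burn out
  T.TTF
  TT...
  TTTTF
  TTTTT
  .FTTT
  F.FTT
Step 2: 6 trees catch fire, 5 burn out
  T.TF.
  TT...
  TTTF.
  TFTTF
  ..FTT
  ...FT
Step 3: 9 trees catch fire, 6 burn out
  T.F..
  TT...
  TFF..
  F.FF.
  ...FF
  ....F

T.F..
TT...
TFF..
F.FF.
...FF
....F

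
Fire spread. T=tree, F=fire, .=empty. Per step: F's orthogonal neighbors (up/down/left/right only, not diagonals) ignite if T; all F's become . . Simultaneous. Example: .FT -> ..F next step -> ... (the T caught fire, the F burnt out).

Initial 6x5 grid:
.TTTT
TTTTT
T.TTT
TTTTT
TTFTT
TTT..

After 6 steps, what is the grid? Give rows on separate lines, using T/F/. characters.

Step 1: 4 trees catch fire, 1 burn out
  .TTTT
  TTTTT
  T.TTT
  TTFTT
  TF.FT
  TTF..
Step 2: 6 trees catch fire, 4 burn out
  .TTTT
  TTTTT
  T.FTT
  TF.FT
  F...F
  TF...
Step 3: 5 trees catch fire, 6 burn out
  .TTTT
  TTFTT
  T..FT
  F...F
  .....
  F....
Step 4: 5 trees catch fire, 5 burn out
  .TFTT
  TF.FT
  F...F
  .....
  .....
  .....
Step 5: 4 trees catch fire, 5 burn out
  .F.FT
  F...F
  .....
  .....
  .....
  .....
Step 6: 1 trees catch fire, 4 burn out
  ....F
  .....
  .....
  .....
  .....
  .....

....F
.....
.....
.....
.....
.....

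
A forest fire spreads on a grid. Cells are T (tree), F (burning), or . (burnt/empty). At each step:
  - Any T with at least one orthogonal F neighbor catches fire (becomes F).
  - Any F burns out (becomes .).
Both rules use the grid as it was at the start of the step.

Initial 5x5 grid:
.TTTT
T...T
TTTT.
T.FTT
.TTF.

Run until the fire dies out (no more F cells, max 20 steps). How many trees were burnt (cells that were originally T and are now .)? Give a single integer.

Step 1: +3 fires, +2 burnt (F count now 3)
Step 2: +4 fires, +3 burnt (F count now 4)
Step 3: +1 fires, +4 burnt (F count now 1)
Step 4: +2 fires, +1 burnt (F count now 2)
Step 5: +0 fires, +2 burnt (F count now 0)
Fire out after step 5
Initially T: 15, now '.': 20
Total burnt (originally-T cells now '.'): 10

Answer: 10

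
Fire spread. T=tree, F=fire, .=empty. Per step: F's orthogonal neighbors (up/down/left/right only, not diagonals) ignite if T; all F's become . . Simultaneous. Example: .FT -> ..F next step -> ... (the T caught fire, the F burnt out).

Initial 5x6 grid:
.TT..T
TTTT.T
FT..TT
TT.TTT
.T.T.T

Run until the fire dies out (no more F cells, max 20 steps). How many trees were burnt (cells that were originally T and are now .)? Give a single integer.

Answer: 10

Derivation:
Step 1: +3 fires, +1 burnt (F count now 3)
Step 2: +2 fires, +3 burnt (F count now 2)
Step 3: +3 fires, +2 burnt (F count now 3)
Step 4: +2 fires, +3 burnt (F count now 2)
Step 5: +0 fires, +2 burnt (F count now 0)
Fire out after step 5
Initially T: 19, now '.': 21
Total burnt (originally-T cells now '.'): 10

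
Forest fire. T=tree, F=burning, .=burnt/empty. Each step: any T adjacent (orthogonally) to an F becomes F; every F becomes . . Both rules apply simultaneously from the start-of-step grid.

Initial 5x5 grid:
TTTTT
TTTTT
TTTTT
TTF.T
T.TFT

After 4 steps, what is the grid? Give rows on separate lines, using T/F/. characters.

Step 1: 4 trees catch fire, 2 burn out
  TTTTT
  TTTTT
  TTFTT
  TF..T
  T.F.F
Step 2: 5 trees catch fire, 4 burn out
  TTTTT
  TTFTT
  TF.FT
  F...F
  T....
Step 3: 6 trees catch fire, 5 burn out
  TTFTT
  TF.FT
  F...F
  .....
  F....
Step 4: 4 trees catch fire, 6 burn out
  TF.FT
  F...F
  .....
  .....
  .....

TF.FT
F...F
.....
.....
.....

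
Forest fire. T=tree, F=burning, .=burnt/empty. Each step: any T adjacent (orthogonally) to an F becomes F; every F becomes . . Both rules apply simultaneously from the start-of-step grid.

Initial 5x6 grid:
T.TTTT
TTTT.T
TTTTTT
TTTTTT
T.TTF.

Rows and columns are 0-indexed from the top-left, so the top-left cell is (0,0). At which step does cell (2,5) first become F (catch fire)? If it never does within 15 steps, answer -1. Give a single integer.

Step 1: cell (2,5)='T' (+2 fires, +1 burnt)
Step 2: cell (2,5)='T' (+4 fires, +2 burnt)
Step 3: cell (2,5)='F' (+3 fires, +4 burnt)
  -> target ignites at step 3
Step 4: cell (2,5)='.' (+4 fires, +3 burnt)
Step 5: cell (2,5)='.' (+5 fires, +4 burnt)
Step 6: cell (2,5)='.' (+5 fires, +5 burnt)
Step 7: cell (2,5)='.' (+1 fires, +5 burnt)
Step 8: cell (2,5)='.' (+1 fires, +1 burnt)
Step 9: cell (2,5)='.' (+0 fires, +1 burnt)
  fire out at step 9

3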